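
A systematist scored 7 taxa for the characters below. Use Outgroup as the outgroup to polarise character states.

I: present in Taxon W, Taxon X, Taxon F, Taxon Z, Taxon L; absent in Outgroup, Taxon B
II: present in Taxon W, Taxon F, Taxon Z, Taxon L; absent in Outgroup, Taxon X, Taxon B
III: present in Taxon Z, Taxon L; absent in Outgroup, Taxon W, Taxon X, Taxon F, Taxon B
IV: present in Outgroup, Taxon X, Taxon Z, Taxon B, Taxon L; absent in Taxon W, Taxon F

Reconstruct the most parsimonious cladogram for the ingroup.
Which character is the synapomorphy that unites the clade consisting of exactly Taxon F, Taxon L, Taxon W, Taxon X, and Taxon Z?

I

Character polarity is set by the outgroup: the derived state is whichever differs from the outgroup's state, so for IV the derived state is 'absent', and for the remaining characters it is 'present'.
Only Taxon F, Taxon L, Taxon W, Taxon X, and Taxon Z show the derived state 'present' for I, supporting them as a clade.
II: derived state 'present' in Taxon F, Taxon L, Taxon W, and Taxon Z only — synapomorphy for {Taxon F, Taxon L, Taxon W, Taxon Z}.
III (derived state 'present') is shared by Taxon L and Taxon Z — a synapomorphy uniting that clade.
IV: derived state 'absent' in Taxon F and Taxon W only — synapomorphy for {Taxon F, Taxon W}.
Most parsimonious ingroup topology: ((((Taxon W,Taxon F),(Taxon Z,Taxon L)),Taxon X),Taxon B).
The clade {Taxon F, Taxon L, Taxon W, Taxon X, Taxon Z} is supported by I: its derived state 'present' occurs in exactly those taxa and in no other taxon (including the outgroup).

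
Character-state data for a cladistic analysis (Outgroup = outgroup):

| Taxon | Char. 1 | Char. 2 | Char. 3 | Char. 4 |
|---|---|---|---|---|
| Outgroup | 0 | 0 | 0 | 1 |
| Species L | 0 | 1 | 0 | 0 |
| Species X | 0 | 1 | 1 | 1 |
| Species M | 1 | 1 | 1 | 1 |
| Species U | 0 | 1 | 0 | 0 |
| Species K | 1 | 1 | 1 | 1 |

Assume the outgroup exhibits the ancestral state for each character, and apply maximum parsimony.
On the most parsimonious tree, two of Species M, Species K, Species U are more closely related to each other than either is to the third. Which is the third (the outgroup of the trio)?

Species U

Character polarity is set by the outgroup: the derived state is whichever differs from the outgroup's state, so for Char. 4 the derived state is '0', and for the remaining characters it is '1'.
Char. 1: derived state '1' in Species K and Species M only — synapomorphy for {Species K, Species M}.
All ingroup taxa share the derived state '1' for Char. 2; it defines the ingroup but does not resolve relationships within it.
Char. 3: derived state '1' in Species K, Species M, and Species X only — synapomorphy for {Species K, Species M, Species X}.
Only Species L and Species U show the derived state '0' for Char. 4, supporting them as a clade.
Most parsimonious ingroup topology: ((Species L,Species U),(Species X,(Species M,Species K))).
Species K and Species M share a more recent common ancestor with each other than either does with Species U, so Species U is the least closely related of the three.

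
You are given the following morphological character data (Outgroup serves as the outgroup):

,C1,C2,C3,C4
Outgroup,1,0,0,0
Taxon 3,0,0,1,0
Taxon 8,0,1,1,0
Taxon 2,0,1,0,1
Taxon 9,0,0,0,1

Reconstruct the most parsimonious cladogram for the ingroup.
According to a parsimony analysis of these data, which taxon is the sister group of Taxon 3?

Character polarity is set by the outgroup: the derived state is whichever differs from the outgroup's state, so for C1 the derived state is '0', and for the remaining characters it is '1'.
C1 (derived state '0') is shared by all ingroup taxa — unites the whole ingroup.
C2 (state '1') occurs in Taxon 2 and Taxon 8 but conflicts with the nesting implied by the other characters — most parsimoniously interpreted as homoplasy.
Only Taxon 3 and Taxon 8 show the derived state '1' for C3, supporting them as a clade.
C4 (derived state '1') is shared by Taxon 2 and Taxon 9 — a synapomorphy uniting that clade.
Most parsimonious ingroup topology: ((Taxon 3,Taxon 8),(Taxon 2,Taxon 9)).
Taxon 3 and Taxon 8 form a cherry on this tree, so they are sister taxa.

Taxon 8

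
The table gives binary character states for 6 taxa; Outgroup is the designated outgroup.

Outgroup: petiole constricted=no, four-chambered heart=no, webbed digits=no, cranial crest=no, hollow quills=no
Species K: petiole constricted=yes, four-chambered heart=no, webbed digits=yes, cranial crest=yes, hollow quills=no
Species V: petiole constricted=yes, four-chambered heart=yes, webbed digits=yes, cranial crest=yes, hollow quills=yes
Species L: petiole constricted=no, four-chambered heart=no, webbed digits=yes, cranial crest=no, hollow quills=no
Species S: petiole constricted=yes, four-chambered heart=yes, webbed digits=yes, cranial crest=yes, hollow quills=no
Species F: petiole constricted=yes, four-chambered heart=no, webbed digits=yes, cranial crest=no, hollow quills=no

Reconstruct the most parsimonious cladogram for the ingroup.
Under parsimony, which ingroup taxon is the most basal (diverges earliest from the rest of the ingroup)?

Species L

The outgroup has state 'no' for every character, so 'yes' is the derived state throughout.
Only Species F, Species K, Species S, and Species V show the derived state 'yes' for petiole constricted, supporting them as a clade.
Only Species S and Species V show the derived state 'yes' for four-chambered heart, supporting them as a clade.
All ingroup taxa share the derived state 'yes' for webbed digits; it defines the ingroup but does not resolve relationships within it.
Only Species K, Species S, and Species V show the derived state 'yes' for cranial crest, supporting them as a clade.
hollow quills (derived state 'yes') is unique to Species V (autapomorphy; uninformative for grouping).
Most parsimonious ingroup topology: (((Species K,(Species V,Species S)),Species F),Species L).
Species L is sister to the clade containing all other ingroup taxa, so it is the earliest-diverging (most basal) ingroup lineage.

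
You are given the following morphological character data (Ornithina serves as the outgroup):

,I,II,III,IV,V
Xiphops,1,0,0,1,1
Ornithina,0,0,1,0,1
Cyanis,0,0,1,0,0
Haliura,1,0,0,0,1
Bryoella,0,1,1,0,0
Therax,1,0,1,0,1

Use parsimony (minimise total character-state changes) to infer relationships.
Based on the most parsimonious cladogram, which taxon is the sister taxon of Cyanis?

Bryoella

Character polarity is set by the outgroup: the derived state is whichever differs from the outgroup's state, so for III, V the derived state is '0', and for the remaining characters it is '1'.
I (derived state '1') is shared by Haliura, Therax, and Xiphops — a synapomorphy uniting that clade.
II: derived state '1' in Bryoella only — an autapomorphy, so it tells us nothing about relationships among taxa.
Only Haliura and Xiphops show the derived state '0' for III, supporting them as a clade.
IV: derived state '1' in Xiphops only — an autapomorphy, so it tells us nothing about relationships among taxa.
Only Bryoella and Cyanis show the derived state '0' for V, supporting them as a clade.
Most parsimonious ingroup topology: ((Bryoella,Cyanis),((Xiphops,Haliura),Therax)).
Cyanis and Bryoella form a cherry on this tree, so they are sister taxa.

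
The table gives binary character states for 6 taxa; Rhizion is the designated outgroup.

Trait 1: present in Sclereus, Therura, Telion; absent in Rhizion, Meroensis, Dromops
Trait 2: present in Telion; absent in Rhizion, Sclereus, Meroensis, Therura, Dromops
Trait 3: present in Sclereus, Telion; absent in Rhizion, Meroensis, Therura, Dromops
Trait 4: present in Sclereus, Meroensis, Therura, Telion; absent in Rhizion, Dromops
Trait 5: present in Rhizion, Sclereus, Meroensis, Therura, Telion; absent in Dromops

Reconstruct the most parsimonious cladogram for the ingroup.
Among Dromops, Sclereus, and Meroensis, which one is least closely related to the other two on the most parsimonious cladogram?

Dromops

Character polarity is set by the outgroup: the derived state is whichever differs from the outgroup's state, so for Trait 5 the derived state is 'absent', and for the remaining characters it is 'present'.
Only Sclereus, Telion, and Therura show the derived state 'present' for Trait 1, supporting them as a clade.
Trait 2 (derived state 'present') is unique to Telion (autapomorphy; uninformative for grouping).
Trait 3 (derived state 'present') is shared by Sclereus and Telion — a synapomorphy uniting that clade.
Only Meroensis, Sclereus, Telion, and Therura show the derived state 'present' for Trait 4, supporting them as a clade.
Trait 5: derived state 'absent' in Dromops only — an autapomorphy, so it tells us nothing about relationships among taxa.
Most parsimonious ingroup topology: ((((Sclereus,Telion),Therura),Meroensis),Dromops).
Sclereus and Meroensis share a more recent common ancestor with each other than either does with Dromops, so Dromops is the least closely related of the three.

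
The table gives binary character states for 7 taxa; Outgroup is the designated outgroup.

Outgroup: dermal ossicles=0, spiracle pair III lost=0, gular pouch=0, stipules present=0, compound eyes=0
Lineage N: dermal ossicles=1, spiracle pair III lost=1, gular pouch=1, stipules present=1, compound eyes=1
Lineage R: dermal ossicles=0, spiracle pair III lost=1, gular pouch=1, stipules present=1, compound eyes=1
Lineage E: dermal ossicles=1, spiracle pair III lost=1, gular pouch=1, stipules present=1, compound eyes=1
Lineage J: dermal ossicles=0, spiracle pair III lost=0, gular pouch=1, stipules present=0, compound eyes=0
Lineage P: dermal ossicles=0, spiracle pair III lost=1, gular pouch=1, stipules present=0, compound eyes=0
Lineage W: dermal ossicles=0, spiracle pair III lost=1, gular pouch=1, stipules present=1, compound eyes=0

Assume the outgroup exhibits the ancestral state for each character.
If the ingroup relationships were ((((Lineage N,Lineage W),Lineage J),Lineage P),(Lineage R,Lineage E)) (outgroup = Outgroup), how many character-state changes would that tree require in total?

9

Map each character onto ((((Lineage N,Lineage W),Lineage J),Lineage P),(Lineage R,Lineage E)) (rooted by Outgroup) and count the minimum state changes it requires (Fitch parsimony):
dermal ossicles: 2; spiracle pair III lost: 2; gular pouch: 1; stipules present: 2; compound eyes: 2.
Total tree length = 9.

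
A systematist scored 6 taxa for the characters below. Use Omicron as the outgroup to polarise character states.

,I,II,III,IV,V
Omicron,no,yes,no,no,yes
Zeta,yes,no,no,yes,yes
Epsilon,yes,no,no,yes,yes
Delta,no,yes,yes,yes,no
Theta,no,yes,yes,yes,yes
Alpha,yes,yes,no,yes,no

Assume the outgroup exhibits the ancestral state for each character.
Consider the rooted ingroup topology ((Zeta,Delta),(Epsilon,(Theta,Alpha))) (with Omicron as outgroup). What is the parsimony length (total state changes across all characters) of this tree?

Map each character onto ((Zeta,Delta),(Epsilon,(Theta,Alpha))) (rooted by Omicron) and count the minimum state changes it requires (Fitch parsimony):
I: 3; II: 2; III: 2; IV: 1; V: 2.
Total tree length = 10.

10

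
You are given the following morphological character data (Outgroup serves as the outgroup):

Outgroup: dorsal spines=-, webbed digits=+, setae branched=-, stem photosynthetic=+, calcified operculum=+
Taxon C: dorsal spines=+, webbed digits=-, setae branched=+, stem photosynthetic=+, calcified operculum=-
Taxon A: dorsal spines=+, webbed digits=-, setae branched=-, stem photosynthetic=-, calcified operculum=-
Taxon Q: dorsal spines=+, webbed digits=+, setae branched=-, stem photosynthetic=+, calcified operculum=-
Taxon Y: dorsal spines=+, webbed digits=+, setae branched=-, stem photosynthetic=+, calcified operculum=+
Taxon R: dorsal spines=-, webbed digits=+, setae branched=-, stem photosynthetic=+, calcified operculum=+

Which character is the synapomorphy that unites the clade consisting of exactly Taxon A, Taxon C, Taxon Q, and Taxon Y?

Character polarity is set by the outgroup: the derived state is whichever differs from the outgroup's state, so for webbed digits, stem photosynthetic, calcified operculum the derived state is '-', and for the remaining characters it is '+'.
dorsal spines (derived state '+') is shared by Taxon A, Taxon C, Taxon Q, and Taxon Y — a synapomorphy uniting that clade.
Only Taxon A and Taxon C show the derived state '-' for webbed digits, supporting them as a clade.
setae branched (derived state '+') is unique to Taxon C (autapomorphy; uninformative for grouping).
stem photosynthetic: derived state '-' in Taxon A only — an autapomorphy, so it tells us nothing about relationships among taxa.
calcified operculum (derived state '-') is shared by Taxon A, Taxon C, and Taxon Q — a synapomorphy uniting that clade.
Most parsimonious ingroup topology: ((((Taxon C,Taxon A),Taxon Q),Taxon Y),Taxon R).
The clade {Taxon A, Taxon C, Taxon Q, Taxon Y} is supported by dorsal spines: its derived state '+' occurs in exactly those taxa and in no other taxon (including the outgroup).

dorsal spines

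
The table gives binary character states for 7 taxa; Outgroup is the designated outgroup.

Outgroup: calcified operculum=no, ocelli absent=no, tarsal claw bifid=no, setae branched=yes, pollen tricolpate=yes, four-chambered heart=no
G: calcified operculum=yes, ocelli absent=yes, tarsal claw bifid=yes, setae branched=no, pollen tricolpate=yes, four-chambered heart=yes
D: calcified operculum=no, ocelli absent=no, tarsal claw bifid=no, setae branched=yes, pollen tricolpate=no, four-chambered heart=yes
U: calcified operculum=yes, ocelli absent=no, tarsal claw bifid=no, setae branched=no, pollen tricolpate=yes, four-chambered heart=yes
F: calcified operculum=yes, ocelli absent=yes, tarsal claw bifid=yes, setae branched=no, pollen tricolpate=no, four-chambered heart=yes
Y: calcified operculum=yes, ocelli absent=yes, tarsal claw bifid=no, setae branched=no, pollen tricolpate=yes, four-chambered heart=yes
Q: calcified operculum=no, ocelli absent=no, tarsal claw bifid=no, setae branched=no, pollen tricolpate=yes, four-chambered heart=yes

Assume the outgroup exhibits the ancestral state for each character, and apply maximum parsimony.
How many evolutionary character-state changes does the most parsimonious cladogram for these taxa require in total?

Character polarity is set by the outgroup: the derived state is whichever differs from the outgroup's state, so for setae branched, pollen tricolpate the derived state is 'no', and for the remaining characters it is 'yes'.
calcified operculum (derived state 'yes') is shared by F, G, U, and Y — a synapomorphy uniting that clade.
Only F, G, and Y show the derived state 'yes' for ocelli absent, supporting them as a clade.
Only F and G show the derived state 'yes' for tarsal claw bifid, supporting them as a clade.
setae branched: derived state 'no' in F, G, Q, U, and Y only — synapomorphy for {F, G, Q, U, Y}.
pollen tricolpate groups D and F, which is incompatible with the clades supported by the remaining characters; treating it as convergent (homoplasy) costs fewer steps than any alternative tree.
All ingroup taxa share the derived state 'yes' for four-chambered heart; it defines the ingroup but does not resolve relationships within it.
Most parsimonious ingroup topology: (((((G,F),Y),U),Q),D).
Changes per character on this tree: calcified operculum: 1; ocelli absent: 1; tarsal claw bifid: 1; setae branched: 1; pollen tricolpate: 2; four-chambered heart: 1.
Total = 7.

7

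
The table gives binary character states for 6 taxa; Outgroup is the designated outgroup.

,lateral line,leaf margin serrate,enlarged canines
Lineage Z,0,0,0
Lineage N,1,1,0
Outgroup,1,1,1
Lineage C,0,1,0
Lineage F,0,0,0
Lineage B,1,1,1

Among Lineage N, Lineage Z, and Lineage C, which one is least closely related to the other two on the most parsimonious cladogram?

Lineage N

The outgroup has state '1' for every character, so '0' is the derived state throughout.
lateral line (derived state '0') is shared by Lineage C, Lineage F, and Lineage Z — a synapomorphy uniting that clade.
leaf margin serrate: derived state '0' in Lineage F and Lineage Z only — synapomorphy for {Lineage F, Lineage Z}.
Only Lineage C, Lineage F, Lineage N, and Lineage Z show the derived state '0' for enlarged canines, supporting them as a clade.
Most parsimonious ingroup topology: ((Lineage N,((Lineage Z,Lineage F),Lineage C)),Lineage B).
Lineage Z and Lineage C share a more recent common ancestor with each other than either does with Lineage N, so Lineage N is the least closely related of the three.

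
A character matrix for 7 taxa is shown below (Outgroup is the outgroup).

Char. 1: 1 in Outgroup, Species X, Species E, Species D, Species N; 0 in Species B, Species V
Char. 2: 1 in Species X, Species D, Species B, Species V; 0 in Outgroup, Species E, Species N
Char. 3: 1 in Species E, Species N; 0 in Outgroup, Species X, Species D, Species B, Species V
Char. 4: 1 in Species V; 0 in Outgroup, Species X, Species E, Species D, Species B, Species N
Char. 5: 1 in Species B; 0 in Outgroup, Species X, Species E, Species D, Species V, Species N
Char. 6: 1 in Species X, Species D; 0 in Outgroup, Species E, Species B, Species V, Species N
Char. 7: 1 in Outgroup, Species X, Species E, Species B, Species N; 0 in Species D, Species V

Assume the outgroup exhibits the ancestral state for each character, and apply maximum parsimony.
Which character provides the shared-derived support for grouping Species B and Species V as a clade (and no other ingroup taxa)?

Character polarity is set by the outgroup: the derived state is whichever differs from the outgroup's state, so for Char. 1, Char. 7 the derived state is '0', and for the remaining characters it is '1'.
Char. 1: derived state '0' in Species B and Species V only — synapomorphy for {Species B, Species V}.
Char. 2 (derived state '1') is shared by Species B, Species D, Species V, and Species X — a synapomorphy uniting that clade.
Char. 3 (derived state '1') is shared by Species E and Species N — a synapomorphy uniting that clade.
Char. 4: derived state '1' in Species V only — an autapomorphy, so it tells us nothing about relationships among taxa.
Char. 5 (derived state '1') is unique to Species B (autapomorphy; uninformative for grouping).
Only Species D and Species X show the derived state '1' for Char. 6, supporting them as a clade.
Char. 7 groups Species D and Species V, which is incompatible with the clades supported by the remaining characters; treating it as convergent (homoplasy) costs fewer steps than any alternative tree.
Most parsimonious ingroup topology: (((Species X,Species D),(Species B,Species V)),(Species E,Species N)).
The clade {Species B, Species V} is supported by Char. 1: its derived state '0' occurs in exactly those taxa and in no other taxon (including the outgroup).

Char. 1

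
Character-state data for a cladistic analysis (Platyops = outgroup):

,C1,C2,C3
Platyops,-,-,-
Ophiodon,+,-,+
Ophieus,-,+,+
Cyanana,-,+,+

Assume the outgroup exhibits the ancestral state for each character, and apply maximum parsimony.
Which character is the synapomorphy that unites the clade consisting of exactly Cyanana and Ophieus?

The outgroup has state '-' for every character, so '+' is the derived state throughout.
C1 (derived state '+') is unique to Ophiodon (autapomorphy; uninformative for grouping).
Only Cyanana and Ophieus show the derived state '+' for C2, supporting them as a clade.
All ingroup taxa share the derived state '+' for C3; it defines the ingroup but does not resolve relationships within it.
Most parsimonious ingroup topology: (Ophiodon,(Ophieus,Cyanana)).
The clade {Cyanana, Ophieus} is supported by C2: its derived state '+' occurs in exactly those taxa and in no other taxon (including the outgroup).

C2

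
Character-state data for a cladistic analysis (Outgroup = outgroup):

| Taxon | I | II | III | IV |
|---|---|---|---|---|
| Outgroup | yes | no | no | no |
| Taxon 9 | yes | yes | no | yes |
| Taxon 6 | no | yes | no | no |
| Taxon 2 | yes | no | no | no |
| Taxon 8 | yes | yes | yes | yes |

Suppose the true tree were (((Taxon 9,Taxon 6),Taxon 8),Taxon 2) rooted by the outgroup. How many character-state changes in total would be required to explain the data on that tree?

Map each character onto (((Taxon 9,Taxon 6),Taxon 8),Taxon 2) (rooted by Outgroup) and count the minimum state changes it requires (Fitch parsimony):
I: 1; II: 1; III: 1; IV: 2.
Total tree length = 5.

5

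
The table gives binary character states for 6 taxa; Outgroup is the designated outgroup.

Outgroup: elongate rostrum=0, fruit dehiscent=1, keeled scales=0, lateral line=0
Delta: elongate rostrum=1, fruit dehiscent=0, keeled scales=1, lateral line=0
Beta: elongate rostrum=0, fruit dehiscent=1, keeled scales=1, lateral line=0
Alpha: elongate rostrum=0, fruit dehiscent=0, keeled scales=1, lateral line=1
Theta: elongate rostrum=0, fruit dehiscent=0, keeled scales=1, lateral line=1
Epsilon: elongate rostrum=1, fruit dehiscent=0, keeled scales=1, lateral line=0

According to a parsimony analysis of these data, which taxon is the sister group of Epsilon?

Character polarity is set by the outgroup: the derived state is whichever differs from the outgroup's state, so for fruit dehiscent the derived state is '0', and for the remaining characters it is '1'.
elongate rostrum: derived state '1' in Delta and Epsilon only — synapomorphy for {Delta, Epsilon}.
fruit dehiscent: derived state '0' in Alpha, Delta, Epsilon, and Theta only — synapomorphy for {Alpha, Delta, Epsilon, Theta}.
All ingroup taxa share the derived state '1' for keeled scales; it defines the ingroup but does not resolve relationships within it.
lateral line: derived state '1' in Alpha and Theta only — synapomorphy for {Alpha, Theta}.
Most parsimonious ingroup topology: (((Delta,Epsilon),(Alpha,Theta)),Beta).
Epsilon and Delta form a cherry on this tree, so they are sister taxa.

Delta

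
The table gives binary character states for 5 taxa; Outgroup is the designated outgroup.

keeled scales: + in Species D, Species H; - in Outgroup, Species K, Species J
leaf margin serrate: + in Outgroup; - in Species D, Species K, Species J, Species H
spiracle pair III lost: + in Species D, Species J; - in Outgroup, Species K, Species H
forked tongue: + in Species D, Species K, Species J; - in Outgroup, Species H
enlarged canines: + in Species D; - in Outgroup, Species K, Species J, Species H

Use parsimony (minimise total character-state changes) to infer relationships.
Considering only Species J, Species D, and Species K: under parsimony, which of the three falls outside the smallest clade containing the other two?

Character polarity is set by the outgroup: the derived state is whichever differs from the outgroup's state, so for leaf margin serrate the derived state is '-', and for the remaining characters it is '+'.
keeled scales (state '+') occurs in Species D and Species H but conflicts with the nesting implied by the other characters — most parsimoniously interpreted as homoplasy.
leaf margin serrate (derived state '-') is shared by all ingroup taxa — unites the whole ingroup.
spiracle pair III lost (derived state '+') is shared by Species D and Species J — a synapomorphy uniting that clade.
forked tongue (derived state '+') is shared by Species D, Species J, and Species K — a synapomorphy uniting that clade.
enlarged canines (derived state '+') is unique to Species D (autapomorphy; uninformative for grouping).
Most parsimonious ingroup topology: (((Species D,Species J),Species K),Species H).
Species D and Species J share a more recent common ancestor with each other than either does with Species K, so Species K is the least closely related of the three.

Species K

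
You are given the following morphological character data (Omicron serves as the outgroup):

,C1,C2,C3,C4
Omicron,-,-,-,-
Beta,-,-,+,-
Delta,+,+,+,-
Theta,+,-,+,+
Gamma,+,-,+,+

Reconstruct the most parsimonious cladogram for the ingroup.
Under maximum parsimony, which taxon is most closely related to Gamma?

The outgroup has state '-' for every character, so '+' is the derived state throughout.
C1 (derived state '+') is shared by Delta, Gamma, and Theta — a synapomorphy uniting that clade.
C2: derived state '+' in Delta only — an autapomorphy, so it tells us nothing about relationships among taxa.
All ingroup taxa share the derived state '+' for C3; it defines the ingroup but does not resolve relationships within it.
C4: derived state '+' in Gamma and Theta only — synapomorphy for {Gamma, Theta}.
Most parsimonious ingroup topology: (Beta,(Delta,(Theta,Gamma))).
Gamma and Theta form a cherry on this tree, so they are sister taxa.

Theta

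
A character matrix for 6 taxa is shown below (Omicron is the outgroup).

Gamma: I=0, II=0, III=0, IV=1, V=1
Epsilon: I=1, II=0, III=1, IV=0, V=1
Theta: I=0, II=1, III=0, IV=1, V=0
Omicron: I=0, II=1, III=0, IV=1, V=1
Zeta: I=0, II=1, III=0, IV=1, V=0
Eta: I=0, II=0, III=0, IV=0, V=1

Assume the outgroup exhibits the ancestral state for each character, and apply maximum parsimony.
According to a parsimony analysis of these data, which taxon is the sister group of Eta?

Character polarity is set by the outgroup: the derived state is whichever differs from the outgroup's state, so for II, IV, V the derived state is '0', and for the remaining characters it is '1'.
I (derived state '1') is unique to Epsilon (autapomorphy; uninformative for grouping).
II: derived state '0' in Epsilon, Eta, and Gamma only — synapomorphy for {Epsilon, Eta, Gamma}.
III: derived state '1' in Epsilon only — an autapomorphy, so it tells us nothing about relationships among taxa.
IV: derived state '0' in Epsilon and Eta only — synapomorphy for {Epsilon, Eta}.
V (derived state '0') is shared by Theta and Zeta — a synapomorphy uniting that clade.
Most parsimonious ingroup topology: ((Zeta,Theta),((Eta,Epsilon),Gamma)).
Eta and Epsilon form a cherry on this tree, so they are sister taxa.

Epsilon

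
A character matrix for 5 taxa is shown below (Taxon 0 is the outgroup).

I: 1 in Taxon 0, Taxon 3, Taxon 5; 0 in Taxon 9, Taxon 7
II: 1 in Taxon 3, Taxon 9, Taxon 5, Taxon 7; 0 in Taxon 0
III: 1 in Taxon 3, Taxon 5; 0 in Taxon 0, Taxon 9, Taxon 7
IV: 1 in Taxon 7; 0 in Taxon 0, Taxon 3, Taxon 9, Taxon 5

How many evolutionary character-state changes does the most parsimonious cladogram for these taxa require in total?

4

Character polarity is set by the outgroup: the derived state is whichever differs from the outgroup's state, so for I the derived state is '0', and for the remaining characters it is '1'.
I (derived state '0') is shared by Taxon 7 and Taxon 9 — a synapomorphy uniting that clade.
All ingroup taxa share the derived state '1' for II; it defines the ingroup but does not resolve relationships within it.
III: derived state '1' in Taxon 3 and Taxon 5 only — synapomorphy for {Taxon 3, Taxon 5}.
IV: derived state '1' in Taxon 7 only — an autapomorphy, so it tells us nothing about relationships among taxa.
Most parsimonious ingroup topology: ((Taxon 3,Taxon 5),(Taxon 9,Taxon 7)).
Changes per character on this tree: I: 1; II: 1; III: 1; IV: 1.
Total = 4.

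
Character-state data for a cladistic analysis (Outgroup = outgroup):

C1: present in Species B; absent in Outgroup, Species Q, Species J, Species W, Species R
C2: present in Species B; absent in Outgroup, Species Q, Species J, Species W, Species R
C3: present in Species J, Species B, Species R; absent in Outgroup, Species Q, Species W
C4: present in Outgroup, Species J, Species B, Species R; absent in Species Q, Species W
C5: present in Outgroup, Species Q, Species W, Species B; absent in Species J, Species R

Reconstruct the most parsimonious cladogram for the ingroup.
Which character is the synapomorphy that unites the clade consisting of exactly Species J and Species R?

Character polarity is set by the outgroup: the derived state is whichever differs from the outgroup's state, so for C4, C5 the derived state is 'absent', and for the remaining characters it is 'present'.
C1 (derived state 'present') is unique to Species B (autapomorphy; uninformative for grouping).
C2: derived state 'present' in Species B only — an autapomorphy, so it tells us nothing about relationships among taxa.
C3: derived state 'present' in Species B, Species J, and Species R only — synapomorphy for {Species B, Species J, Species R}.
Only Species Q and Species W show the derived state 'absent' for C4, supporting them as a clade.
C5 (derived state 'absent') is shared by Species J and Species R — a synapomorphy uniting that clade.
Most parsimonious ingroup topology: ((Species Q,Species W),((Species J,Species R),Species B)).
The clade {Species J, Species R} is supported by C5: its derived state 'absent' occurs in exactly those taxa and in no other taxon (including the outgroup).

C5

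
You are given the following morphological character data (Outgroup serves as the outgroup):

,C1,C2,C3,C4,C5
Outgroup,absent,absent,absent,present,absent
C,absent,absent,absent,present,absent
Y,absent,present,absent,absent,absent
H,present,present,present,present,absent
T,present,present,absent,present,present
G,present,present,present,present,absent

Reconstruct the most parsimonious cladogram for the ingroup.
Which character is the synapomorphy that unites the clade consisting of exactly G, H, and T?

C1

Character polarity is set by the outgroup: the derived state is whichever differs from the outgroup's state, so for C4 the derived state is 'absent', and for the remaining characters it is 'present'.
Only G, H, and T show the derived state 'present' for C1, supporting them as a clade.
Only G, H, T, and Y show the derived state 'present' for C2, supporting them as a clade.
C3 (derived state 'present') is shared by G and H — a synapomorphy uniting that clade.
C4: derived state 'absent' in Y only — an autapomorphy, so it tells us nothing about relationships among taxa.
C5: derived state 'present' in T only — an autapomorphy, so it tells us nothing about relationships among taxa.
Most parsimonious ingroup topology: (C,(Y,((H,G),T))).
The clade {G, H, T} is supported by C1: its derived state 'present' occurs in exactly those taxa and in no other taxon (including the outgroup).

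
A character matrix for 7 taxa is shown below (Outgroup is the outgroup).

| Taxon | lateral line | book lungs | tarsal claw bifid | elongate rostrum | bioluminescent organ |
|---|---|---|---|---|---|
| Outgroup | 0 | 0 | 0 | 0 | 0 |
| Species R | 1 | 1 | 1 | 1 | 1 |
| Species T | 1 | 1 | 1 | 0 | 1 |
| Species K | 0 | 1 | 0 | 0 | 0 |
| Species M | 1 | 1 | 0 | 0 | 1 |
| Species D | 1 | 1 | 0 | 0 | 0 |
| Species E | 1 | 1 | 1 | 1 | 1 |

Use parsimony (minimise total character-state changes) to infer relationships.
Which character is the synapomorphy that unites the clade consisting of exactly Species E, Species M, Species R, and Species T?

bioluminescent organ

The outgroup has state '0' for every character, so '1' is the derived state throughout.
Only Species D, Species E, Species M, Species R, and Species T show the derived state '1' for lateral line, supporting them as a clade.
book lungs (derived state '1') is shared by all ingroup taxa — unites the whole ingroup.
Only Species E, Species R, and Species T show the derived state '1' for tarsal claw bifid, supporting them as a clade.
elongate rostrum (derived state '1') is shared by Species E and Species R — a synapomorphy uniting that clade.
bioluminescent organ: derived state '1' in Species E, Species M, Species R, and Species T only — synapomorphy for {Species E, Species M, Species R, Species T}.
Most parsimonious ingroup topology: (((((Species R,Species E),Species T),Species M),Species D),Species K).
The clade {Species E, Species M, Species R, Species T} is supported by bioluminescent organ: its derived state '1' occurs in exactly those taxa and in no other taxon (including the outgroup).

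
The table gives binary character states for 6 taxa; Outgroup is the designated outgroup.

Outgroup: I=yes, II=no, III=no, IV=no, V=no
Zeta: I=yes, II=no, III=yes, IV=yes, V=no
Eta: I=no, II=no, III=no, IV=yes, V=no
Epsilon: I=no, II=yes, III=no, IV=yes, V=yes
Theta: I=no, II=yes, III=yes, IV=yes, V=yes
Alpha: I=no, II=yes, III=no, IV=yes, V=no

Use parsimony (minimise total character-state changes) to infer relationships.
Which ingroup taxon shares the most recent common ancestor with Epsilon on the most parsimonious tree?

Character polarity is set by the outgroup: the derived state is whichever differs from the outgroup's state, so for I the derived state is 'no', and for the remaining characters it is 'yes'.
I: derived state 'no' in Alpha, Epsilon, Eta, and Theta only — synapomorphy for {Alpha, Epsilon, Eta, Theta}.
Only Alpha, Epsilon, and Theta show the derived state 'yes' for II, supporting them as a clade.
III groups Theta and Zeta, which is incompatible with the clades supported by the remaining characters; treating it as convergent (homoplasy) costs fewer steps than any alternative tree.
All ingroup taxa share the derived state 'yes' for IV; it defines the ingroup but does not resolve relationships within it.
V: derived state 'yes' in Epsilon and Theta only — synapomorphy for {Epsilon, Theta}.
Most parsimonious ingroup topology: (Zeta,(Eta,((Epsilon,Theta),Alpha))).
Epsilon and Theta form a cherry on this tree, so they are sister taxa.

Theta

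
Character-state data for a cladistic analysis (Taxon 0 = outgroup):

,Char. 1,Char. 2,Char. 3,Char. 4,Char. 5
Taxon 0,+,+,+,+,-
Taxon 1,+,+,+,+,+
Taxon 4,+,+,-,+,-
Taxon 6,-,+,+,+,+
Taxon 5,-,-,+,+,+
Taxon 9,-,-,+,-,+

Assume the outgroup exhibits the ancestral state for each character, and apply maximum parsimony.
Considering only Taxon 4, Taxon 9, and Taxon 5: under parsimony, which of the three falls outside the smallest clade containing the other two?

Taxon 4

Character polarity is set by the outgroup: the derived state is whichever differs from the outgroup's state, so for Char. 1, Char. 2, Char. 3, Char. 4 the derived state is '-', and for the remaining characters it is '+'.
Char. 1 (derived state '-') is shared by Taxon 5, Taxon 6, and Taxon 9 — a synapomorphy uniting that clade.
Char. 2 (derived state '-') is shared by Taxon 5 and Taxon 9 — a synapomorphy uniting that clade.
Char. 3: derived state '-' in Taxon 4 only — an autapomorphy, so it tells us nothing about relationships among taxa.
Char. 4: derived state '-' in Taxon 9 only — an autapomorphy, so it tells us nothing about relationships among taxa.
Char. 5: derived state '+' in Taxon 1, Taxon 5, Taxon 6, and Taxon 9 only — synapomorphy for {Taxon 1, Taxon 5, Taxon 6, Taxon 9}.
Most parsimonious ingroup topology: ((Taxon 1,(Taxon 6,(Taxon 5,Taxon 9))),Taxon 4).
Taxon 5 and Taxon 9 share a more recent common ancestor with each other than either does with Taxon 4, so Taxon 4 is the least closely related of the three.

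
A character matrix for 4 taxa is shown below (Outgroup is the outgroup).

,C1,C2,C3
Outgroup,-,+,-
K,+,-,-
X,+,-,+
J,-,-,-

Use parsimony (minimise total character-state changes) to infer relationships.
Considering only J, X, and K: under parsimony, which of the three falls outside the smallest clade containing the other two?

Character polarity is set by the outgroup: the derived state is whichever differs from the outgroup's state, so for C2 the derived state is '-', and for the remaining characters it is '+'.
C1: derived state '+' in K and X only — synapomorphy for {K, X}.
All ingroup taxa share the derived state '-' for C2; it defines the ingroup but does not resolve relationships within it.
C3: derived state '+' in X only — an autapomorphy, so it tells us nothing about relationships among taxa.
Most parsimonious ingroup topology: ((K,X),J).
X and K share a more recent common ancestor with each other than either does with J, so J is the least closely related of the three.

J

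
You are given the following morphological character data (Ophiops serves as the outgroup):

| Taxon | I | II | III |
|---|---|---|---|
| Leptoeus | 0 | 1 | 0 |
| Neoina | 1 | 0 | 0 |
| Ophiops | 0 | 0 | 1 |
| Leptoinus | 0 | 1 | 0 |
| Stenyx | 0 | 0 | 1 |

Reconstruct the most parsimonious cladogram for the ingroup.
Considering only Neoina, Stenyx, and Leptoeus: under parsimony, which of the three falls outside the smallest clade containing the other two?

Stenyx

Character polarity is set by the outgroup: the derived state is whichever differs from the outgroup's state, so for III the derived state is '0', and for the remaining characters it is '1'.
I (derived state '1') is unique to Neoina (autapomorphy; uninformative for grouping).
II (derived state '1') is shared by Leptoeus and Leptoinus — a synapomorphy uniting that clade.
III (derived state '0') is shared by Leptoeus, Leptoinus, and Neoina — a synapomorphy uniting that clade.
Most parsimonious ingroup topology: (((Leptoinus,Leptoeus),Neoina),Stenyx).
Leptoeus and Neoina share a more recent common ancestor with each other than either does with Stenyx, so Stenyx is the least closely related of the three.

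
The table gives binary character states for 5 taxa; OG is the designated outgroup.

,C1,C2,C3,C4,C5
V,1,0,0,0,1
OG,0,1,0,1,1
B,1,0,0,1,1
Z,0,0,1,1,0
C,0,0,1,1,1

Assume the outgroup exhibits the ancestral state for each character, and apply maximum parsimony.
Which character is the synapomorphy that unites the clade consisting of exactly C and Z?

C3

Character polarity is set by the outgroup: the derived state is whichever differs from the outgroup's state, so for C2, C4, C5 the derived state is '0', and for the remaining characters it is '1'.
Only B and V show the derived state '1' for C1, supporting them as a clade.
C2 (derived state '0') is shared by all ingroup taxa — unites the whole ingroup.
C3: derived state '1' in C and Z only — synapomorphy for {C, Z}.
C4: derived state '0' in V only — an autapomorphy, so it tells us nothing about relationships among taxa.
C5: derived state '0' in Z only — an autapomorphy, so it tells us nothing about relationships among taxa.
Most parsimonious ingroup topology: ((Z,C),(V,B)).
The clade {C, Z} is supported by C3: its derived state '1' occurs in exactly those taxa and in no other taxon (including the outgroup).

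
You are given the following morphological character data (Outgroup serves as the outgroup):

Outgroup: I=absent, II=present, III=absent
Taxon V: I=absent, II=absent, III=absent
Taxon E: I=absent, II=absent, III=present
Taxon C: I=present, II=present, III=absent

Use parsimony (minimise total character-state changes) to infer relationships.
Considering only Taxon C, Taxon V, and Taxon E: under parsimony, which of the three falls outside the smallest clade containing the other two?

Taxon C

Character polarity is set by the outgroup: the derived state is whichever differs from the outgroup's state, so for II the derived state is 'absent', and for the remaining characters it is 'present'.
I: derived state 'present' in Taxon C only — an autapomorphy, so it tells us nothing about relationships among taxa.
Only Taxon E and Taxon V show the derived state 'absent' for II, supporting them as a clade.
III: derived state 'present' in Taxon E only — an autapomorphy, so it tells us nothing about relationships among taxa.
Most parsimonious ingroup topology: ((Taxon E,Taxon V),Taxon C).
Taxon E and Taxon V share a more recent common ancestor with each other than either does with Taxon C, so Taxon C is the least closely related of the three.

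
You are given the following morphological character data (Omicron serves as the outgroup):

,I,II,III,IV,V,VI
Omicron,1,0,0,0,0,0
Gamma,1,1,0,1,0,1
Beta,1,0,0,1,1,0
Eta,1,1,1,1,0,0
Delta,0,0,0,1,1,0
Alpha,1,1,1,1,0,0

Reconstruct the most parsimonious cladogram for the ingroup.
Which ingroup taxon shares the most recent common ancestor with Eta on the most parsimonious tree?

Alpha

Character polarity is set by the outgroup: the derived state is whichever differs from the outgroup's state, so for I the derived state is '0', and for the remaining characters it is '1'.
I (derived state '0') is unique to Delta (autapomorphy; uninformative for grouping).
II: derived state '1' in Alpha, Eta, and Gamma only — synapomorphy for {Alpha, Eta, Gamma}.
Only Alpha and Eta show the derived state '1' for III, supporting them as a clade.
IV (derived state '1') is shared by all ingroup taxa — unites the whole ingroup.
V (derived state '1') is shared by Beta and Delta — a synapomorphy uniting that clade.
VI (derived state '1') is unique to Gamma (autapomorphy; uninformative for grouping).
Most parsimonious ingroup topology: ((Gamma,(Eta,Alpha)),(Beta,Delta)).
Eta and Alpha form a cherry on this tree, so they are sister taxa.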